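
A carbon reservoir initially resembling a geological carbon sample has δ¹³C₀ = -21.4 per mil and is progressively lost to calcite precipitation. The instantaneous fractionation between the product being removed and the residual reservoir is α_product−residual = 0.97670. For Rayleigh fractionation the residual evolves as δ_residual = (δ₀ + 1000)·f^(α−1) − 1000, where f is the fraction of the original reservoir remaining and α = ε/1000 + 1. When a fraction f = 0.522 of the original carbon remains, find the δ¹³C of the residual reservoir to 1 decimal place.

Rayleigh residual: δ_res = (δ₀ + 1000)·f^(α−1) − 1000
α − 1 = -0.02330
f^(α−1) = 0.522^(-0.02330) = 1.015262
δ_res = (-21.4 + 1000) × 1.015262 − 1000 = 993.536 − 1000 = -6.46 per mil

-6.5 per mil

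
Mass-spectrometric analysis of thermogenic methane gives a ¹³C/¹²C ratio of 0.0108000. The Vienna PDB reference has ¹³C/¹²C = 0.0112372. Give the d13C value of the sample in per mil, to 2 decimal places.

-38.91 per mil

d13C = (R_sample / R_standard − 1) × 1000
R_sample / R_standard = 0.0108000 / 0.0112372 = 0.961094
d13C = (0.961094 − 1) × 1000 = -38.906 per mil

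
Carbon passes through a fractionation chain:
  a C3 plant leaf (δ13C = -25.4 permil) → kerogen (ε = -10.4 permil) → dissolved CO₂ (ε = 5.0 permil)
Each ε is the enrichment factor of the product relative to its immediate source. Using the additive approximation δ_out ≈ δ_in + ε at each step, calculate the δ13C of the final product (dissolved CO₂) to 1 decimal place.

-30.8 permil

step 1: δ ≈ -25.4 + (-10.4) = -35.8 permil
step 2: δ ≈ -35.8 + (5.0) = -30.8 permil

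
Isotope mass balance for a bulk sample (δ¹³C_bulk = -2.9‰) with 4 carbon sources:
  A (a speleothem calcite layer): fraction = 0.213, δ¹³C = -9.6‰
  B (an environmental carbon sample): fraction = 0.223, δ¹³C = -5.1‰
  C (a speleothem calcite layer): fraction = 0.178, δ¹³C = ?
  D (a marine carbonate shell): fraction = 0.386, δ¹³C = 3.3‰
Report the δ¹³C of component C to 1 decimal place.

Isotope mass balance: δ_bulk = Σ fᵢ·δᵢ.
-2.9 = 0.213×(-9.6) + 0.223×(-5.1) + 0.178×δ_C + 0.386×(3.3)
0.178·δ_C = -2.9 − (-1.908) = -0.992
δ_C = -0.992 / 0.178 = -5.57‰

-5.6‰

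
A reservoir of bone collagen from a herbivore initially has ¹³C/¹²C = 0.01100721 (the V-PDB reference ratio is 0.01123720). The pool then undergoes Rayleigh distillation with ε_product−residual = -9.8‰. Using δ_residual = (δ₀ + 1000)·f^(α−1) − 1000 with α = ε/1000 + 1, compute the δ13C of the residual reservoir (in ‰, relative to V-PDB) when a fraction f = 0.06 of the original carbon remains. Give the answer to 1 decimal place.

6.9‰

δ₀ = (0.01100721/0.01123720 − 1)×1000 = (0.979533 − 1)×1000 = -20.467‰
α − 1 = ε/1000 = -0.0098
f^(α−1) = 0.06^(-0.0098) = 1.027955
δ_res = (-20.467 + 1000) × 1.027955 − 1000 = 1006.916 − 1000 = 6.92‰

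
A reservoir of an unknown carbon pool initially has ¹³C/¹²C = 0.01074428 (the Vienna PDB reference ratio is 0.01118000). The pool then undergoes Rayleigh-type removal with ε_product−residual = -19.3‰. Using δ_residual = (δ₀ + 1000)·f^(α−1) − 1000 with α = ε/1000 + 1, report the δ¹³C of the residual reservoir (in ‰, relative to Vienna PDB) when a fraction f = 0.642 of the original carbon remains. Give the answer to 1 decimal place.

-30.7‰

δ₀ = (0.01074428/0.01118000 − 1)×1000 = (0.961027 − 1)×1000 = -38.973‰
α − 1 = ε/1000 = -0.0193
f^(α−1) = 0.642^(-0.0193) = 1.008590
δ_res = (-38.973 + 1000) × 1.008590 − 1000 = 969.282 − 1000 = -30.72‰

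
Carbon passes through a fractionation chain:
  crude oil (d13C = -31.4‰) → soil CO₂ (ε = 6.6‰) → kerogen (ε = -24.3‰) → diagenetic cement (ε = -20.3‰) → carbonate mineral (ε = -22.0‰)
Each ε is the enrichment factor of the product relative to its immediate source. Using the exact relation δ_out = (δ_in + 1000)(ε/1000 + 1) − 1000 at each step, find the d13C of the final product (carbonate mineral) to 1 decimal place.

step 1: δ = (-31.40 + 1000)·(6.6/1000 + 1) − 1000 = -25.01‰
step 2: δ = (-25.01 + 1000)·(-24.3/1000 + 1) − 1000 = -48.70‰
step 3: δ = (-48.70 + 1000)·(-20.3/1000 + 1) − 1000 = -68.01‰
step 4: δ = (-68.01 + 1000)·(-22.0/1000 + 1) − 1000 = -88.51‰

-88.5‰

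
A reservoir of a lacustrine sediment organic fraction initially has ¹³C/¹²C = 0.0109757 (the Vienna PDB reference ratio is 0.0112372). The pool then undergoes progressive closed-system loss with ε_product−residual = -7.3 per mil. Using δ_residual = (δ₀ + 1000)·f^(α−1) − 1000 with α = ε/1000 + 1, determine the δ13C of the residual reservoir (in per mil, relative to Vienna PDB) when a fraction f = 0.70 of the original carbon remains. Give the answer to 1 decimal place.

δ₀ = (0.0109757/0.0112372 − 1)×1000 = (0.976729 − 1)×1000 = -23.271 per mil
α − 1 = ε/1000 = -0.0073
f^(α−1) = 0.70^(-0.0073) = 1.002607
δ_res = (-23.271 + 1000) × 1.002607 − 1000 = 979.276 − 1000 = -20.72 per mil

-20.7 per mil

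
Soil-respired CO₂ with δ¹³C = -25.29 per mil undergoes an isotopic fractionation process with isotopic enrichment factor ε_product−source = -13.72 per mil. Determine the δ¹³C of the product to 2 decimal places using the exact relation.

-38.66 per mil

To first order, δ_product ≈ δ_source + ε = -39.01 per mil.
Exactly, δ_product = (δ_source + 1000)·(ε/1000 + 1) − 1000.
δ_product = (-25.29 + 1000) × (-13.72/1000 + 1) − 1000
δ_product = -38.663 per mil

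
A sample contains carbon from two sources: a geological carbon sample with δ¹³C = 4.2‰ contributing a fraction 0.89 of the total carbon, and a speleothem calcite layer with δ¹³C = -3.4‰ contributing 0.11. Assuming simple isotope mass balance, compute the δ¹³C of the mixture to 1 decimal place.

3.4‰

δ_mix = f_A·δ_A + f_B·δ_B
δ_mix = 0.89 × (4.2) + 0.11 × (-3.4)
δ_mix = 3.74 + -0.37 = 3.36‰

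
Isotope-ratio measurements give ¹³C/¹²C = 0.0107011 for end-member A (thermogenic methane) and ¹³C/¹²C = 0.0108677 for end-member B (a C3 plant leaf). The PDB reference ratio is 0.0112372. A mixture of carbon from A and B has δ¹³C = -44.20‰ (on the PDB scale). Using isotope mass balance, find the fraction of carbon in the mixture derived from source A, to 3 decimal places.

δ_A = (0.0107011/0.0112372 − 1)×1000 = (0.952292 − 1)×1000 = -47.708‰
δ_B = (0.0108677/0.0112372 − 1)×1000 = (0.967118 − 1)×1000 = -32.882‰
f_A = (δ_mix − δ_B)/(δ_A − δ_B) = (-44.20 − (-32.882))/(-47.708 − (-32.882))
f_A = -11.318 / -14.826 = 0.7634

0.763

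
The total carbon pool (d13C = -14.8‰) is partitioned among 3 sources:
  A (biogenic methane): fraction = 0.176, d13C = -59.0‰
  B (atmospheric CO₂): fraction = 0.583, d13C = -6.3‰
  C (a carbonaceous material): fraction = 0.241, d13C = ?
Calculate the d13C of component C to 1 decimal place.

Isotope mass balance: δ_bulk = Σ fᵢ·δᵢ.
-14.8 = 0.176×(-59.0) + 0.583×(-6.3) + 0.241×δ_C
0.241·δ_C = -14.8 − (-14.057) = -0.743
δ_C = -0.743 / 0.241 = -3.08‰

-3.1‰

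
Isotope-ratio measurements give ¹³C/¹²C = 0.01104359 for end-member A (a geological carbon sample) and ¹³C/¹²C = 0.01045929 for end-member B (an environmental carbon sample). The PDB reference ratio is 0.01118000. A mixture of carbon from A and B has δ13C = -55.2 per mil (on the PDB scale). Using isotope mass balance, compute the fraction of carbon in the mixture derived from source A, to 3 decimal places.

δ_A = (0.01104359/0.01118000 − 1)×1000 = (0.987799 − 1)×1000 = -12.201 per mil
δ_B = (0.01045929/0.01118000 − 1)×1000 = (0.935536 − 1)×1000 = -64.464 per mil
f_A = (δ_mix − δ_B)/(δ_A − δ_B) = (-55.2 − (-64.464))/(-12.201 − (-64.464))
f_A = 9.264 / 52.263 = 0.1773

0.177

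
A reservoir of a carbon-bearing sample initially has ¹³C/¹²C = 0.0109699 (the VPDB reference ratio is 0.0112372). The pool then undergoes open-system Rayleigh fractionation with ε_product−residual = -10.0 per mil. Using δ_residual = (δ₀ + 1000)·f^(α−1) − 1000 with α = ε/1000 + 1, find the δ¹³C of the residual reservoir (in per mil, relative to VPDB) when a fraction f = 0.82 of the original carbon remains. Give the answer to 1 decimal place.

δ₀ = (0.0109699/0.0112372 − 1)×1000 = (0.976213 − 1)×1000 = -23.787 per mil
α − 1 = ε/1000 = -0.0100
f^(α−1) = 0.82^(-0.0100) = 1.001986
δ_res = (-23.787 + 1000) × 1.001986 − 1000 = 978.152 − 1000 = -21.85 per mil

-21.8 per mil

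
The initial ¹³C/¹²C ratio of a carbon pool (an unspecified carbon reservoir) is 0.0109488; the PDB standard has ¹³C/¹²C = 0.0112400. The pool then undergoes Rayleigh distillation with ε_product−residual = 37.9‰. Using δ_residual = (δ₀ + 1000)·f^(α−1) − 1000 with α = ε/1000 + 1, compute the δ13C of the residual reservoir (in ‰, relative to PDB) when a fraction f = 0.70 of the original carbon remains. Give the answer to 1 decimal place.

δ₀ = (0.0109488/0.0112400 − 1)×1000 = (0.974093 − 1)×1000 = -25.907‰
α − 1 = ε/1000 = 0.0379
f^(α−1) = 0.70^(0.0379) = 0.986573
δ_res = (-25.907 + 1000) × 0.986573 − 1000 = 961.013 − 1000 = -38.99‰

-39.0‰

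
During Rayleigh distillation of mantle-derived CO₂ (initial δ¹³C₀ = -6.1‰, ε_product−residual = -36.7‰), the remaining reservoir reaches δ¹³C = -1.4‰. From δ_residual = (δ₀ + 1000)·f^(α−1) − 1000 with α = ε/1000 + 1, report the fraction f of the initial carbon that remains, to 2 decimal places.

0.88

α − 1 = ε/1000 = -0.0367
(δ_res + 1000)/(δ₀ + 1000) = (-1.4 + 1000)/(-6.1 + 1000) = 998.6/993.9 = 1.004729
f = 1.004729^(1/-0.0367) = exp(ln(1.004729)/-0.0367) = exp(0.00472/-0.0367)
f = exp(-0.1285) = 0.8794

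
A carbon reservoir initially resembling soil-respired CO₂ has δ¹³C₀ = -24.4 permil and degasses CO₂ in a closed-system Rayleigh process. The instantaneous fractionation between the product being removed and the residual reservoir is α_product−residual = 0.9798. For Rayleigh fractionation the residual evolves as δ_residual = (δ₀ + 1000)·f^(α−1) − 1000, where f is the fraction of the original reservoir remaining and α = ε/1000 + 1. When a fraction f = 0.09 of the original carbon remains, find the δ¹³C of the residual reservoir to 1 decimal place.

Rayleigh residual: δ_res = (δ₀ + 1000)·f^(α−1) − 1000
α − 1 = -0.02020
f^(α−1) = 0.09^(-0.02020) = 1.049843
δ_res = (-24.4 + 1000) × 1.049843 − 1000 = 1024.227 − 1000 = 24.23 permil

24.2 permil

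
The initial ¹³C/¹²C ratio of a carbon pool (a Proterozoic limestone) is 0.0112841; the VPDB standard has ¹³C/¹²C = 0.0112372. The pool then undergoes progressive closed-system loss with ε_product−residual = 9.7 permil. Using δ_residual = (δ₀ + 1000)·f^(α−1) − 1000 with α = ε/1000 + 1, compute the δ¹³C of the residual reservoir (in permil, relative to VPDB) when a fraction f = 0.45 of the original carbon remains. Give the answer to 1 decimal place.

-3.6 permil

δ₀ = (0.0112841/0.0112372 − 1)×1000 = (1.004174 − 1)×1000 = 4.174 permil
α − 1 = ε/1000 = 0.0097
f^(α−1) = 0.45^(0.0097) = 0.992284
δ_res = (4.174 + 1000) × 0.992284 − 1000 = 996.426 − 1000 = -3.57 permil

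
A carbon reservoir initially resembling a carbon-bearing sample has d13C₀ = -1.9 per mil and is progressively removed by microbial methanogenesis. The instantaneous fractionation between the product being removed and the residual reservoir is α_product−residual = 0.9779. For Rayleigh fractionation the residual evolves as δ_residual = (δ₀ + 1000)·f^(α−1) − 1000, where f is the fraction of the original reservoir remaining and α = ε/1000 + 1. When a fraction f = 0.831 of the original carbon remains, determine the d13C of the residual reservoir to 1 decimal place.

2.2 per mil

Rayleigh residual: δ_res = (δ₀ + 1000)·f^(α−1) − 1000
α − 1 = -0.02210
f^(α−1) = 0.831^(-0.02210) = 1.004100
δ_res = (-1.9 + 1000) × 1.004100 − 1000 = 1002.192 − 1000 = 2.19 per mil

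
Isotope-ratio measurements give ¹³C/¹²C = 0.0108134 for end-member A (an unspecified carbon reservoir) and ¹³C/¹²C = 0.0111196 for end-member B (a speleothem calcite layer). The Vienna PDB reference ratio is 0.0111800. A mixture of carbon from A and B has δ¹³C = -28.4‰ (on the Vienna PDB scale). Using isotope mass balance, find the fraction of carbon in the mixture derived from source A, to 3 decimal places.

0.840

δ_A = (0.0108134/0.0111800 − 1)×1000 = (0.967209 − 1)×1000 = -32.791‰
δ_B = (0.0111196/0.0111800 − 1)×1000 = (0.994597 − 1)×1000 = -5.403‰
f_A = (δ_mix − δ_B)/(δ_A − δ_B) = (-28.4 − (-5.403))/(-32.791 − (-5.403))
f_A = -22.997 / -27.388 = 0.8397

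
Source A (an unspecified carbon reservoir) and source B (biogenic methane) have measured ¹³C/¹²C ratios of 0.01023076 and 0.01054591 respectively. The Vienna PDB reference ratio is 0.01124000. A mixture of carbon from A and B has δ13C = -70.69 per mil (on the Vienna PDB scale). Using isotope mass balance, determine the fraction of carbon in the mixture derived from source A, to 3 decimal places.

δ_A = (0.01023076/0.01124000 − 1)×1000 = (0.910210 − 1)×1000 = -89.790 per mil
δ_B = (0.01054591/0.01124000 − 1)×1000 = (0.938248 − 1)×1000 = -61.752 per mil
f_A = (δ_mix − δ_B)/(δ_A − δ_B) = (-70.69 − (-61.752))/(-89.790 − (-61.752))
f_A = -8.938 / -28.038 = 0.3188

0.319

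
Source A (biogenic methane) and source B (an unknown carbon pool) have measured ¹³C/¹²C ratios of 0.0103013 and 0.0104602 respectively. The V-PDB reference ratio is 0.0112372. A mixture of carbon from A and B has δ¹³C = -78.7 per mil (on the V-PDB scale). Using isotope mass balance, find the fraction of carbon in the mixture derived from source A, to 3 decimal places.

0.676

δ_A = (0.0103013/0.0112372 − 1)×1000 = (0.916714 − 1)×1000 = -83.286 per mil
δ_B = (0.0104602/0.0112372 − 1)×1000 = (0.930855 − 1)×1000 = -69.145 per mil
f_A = (δ_mix − δ_B)/(δ_A − δ_B) = (-78.7 − (-69.145))/(-83.286 − (-69.145))
f_A = -9.555 / -14.141 = 0.6757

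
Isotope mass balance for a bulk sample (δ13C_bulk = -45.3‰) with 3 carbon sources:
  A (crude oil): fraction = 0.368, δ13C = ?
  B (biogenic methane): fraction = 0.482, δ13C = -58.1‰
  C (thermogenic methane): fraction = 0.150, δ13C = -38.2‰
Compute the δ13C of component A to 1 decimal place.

-31.4‰

Isotope mass balance: δ_bulk = Σ fᵢ·δᵢ.
-45.3 = 0.368×δ_A + 0.482×(-58.1) + 0.150×(-38.2)
0.368·δ_A = -45.3 − (-33.734) = -11.566
δ_A = -11.566 / 0.368 = -31.43‰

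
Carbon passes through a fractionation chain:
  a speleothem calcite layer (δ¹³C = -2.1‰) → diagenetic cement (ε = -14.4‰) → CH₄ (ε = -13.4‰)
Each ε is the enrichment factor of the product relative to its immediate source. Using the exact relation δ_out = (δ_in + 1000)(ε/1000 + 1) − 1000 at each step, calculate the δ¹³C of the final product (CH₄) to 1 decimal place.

-29.6‰

step 1: δ = (-2.10 + 1000)·(-14.4/1000 + 1) − 1000 = -16.47‰
step 2: δ = (-16.47 + 1000)·(-13.4/1000 + 1) − 1000 = -29.65‰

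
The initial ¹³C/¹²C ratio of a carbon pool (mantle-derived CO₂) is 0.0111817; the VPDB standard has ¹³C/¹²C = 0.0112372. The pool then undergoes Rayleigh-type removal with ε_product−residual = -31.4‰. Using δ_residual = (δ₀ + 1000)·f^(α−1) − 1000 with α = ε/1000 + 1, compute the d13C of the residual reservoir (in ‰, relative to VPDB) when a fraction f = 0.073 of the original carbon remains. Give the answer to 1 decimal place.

δ₀ = (0.0111817/0.0112372 − 1)×1000 = (0.995061 − 1)×1000 = -4.939‰
α − 1 = ε/1000 = -0.0314
f^(α−1) = 0.073^(-0.0314) = 1.085655
δ_res = (-4.939 + 1000) × 1.085655 − 1000 = 1080.293 − 1000 = 80.29‰

80.3‰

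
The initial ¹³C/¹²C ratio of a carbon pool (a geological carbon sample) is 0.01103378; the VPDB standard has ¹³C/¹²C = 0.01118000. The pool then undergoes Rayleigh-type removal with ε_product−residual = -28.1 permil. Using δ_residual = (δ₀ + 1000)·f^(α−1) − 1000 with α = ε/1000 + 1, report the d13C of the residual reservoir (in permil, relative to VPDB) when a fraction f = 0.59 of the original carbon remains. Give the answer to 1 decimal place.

1.7 permil

δ₀ = (0.01103378/0.01118000 − 1)×1000 = (0.986921 − 1)×1000 = -13.079 permil
α − 1 = ε/1000 = -0.0281
f^(α−1) = 0.59^(-0.0281) = 1.014937
δ_res = (-13.079 + 1000) × 1.014937 − 1000 = 1001.663 − 1000 = 1.66 permil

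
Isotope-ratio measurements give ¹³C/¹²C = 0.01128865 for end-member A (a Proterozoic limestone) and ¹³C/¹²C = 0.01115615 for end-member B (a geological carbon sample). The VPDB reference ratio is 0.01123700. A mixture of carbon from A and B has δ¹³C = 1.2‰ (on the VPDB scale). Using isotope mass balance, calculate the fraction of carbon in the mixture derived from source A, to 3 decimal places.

δ_A = (0.01128865/0.01123700 − 1)×1000 = (1.004596 − 1)×1000 = 4.596‰
δ_B = (0.01115615/0.01123700 − 1)×1000 = (0.992805 − 1)×1000 = -7.195‰
f_A = (δ_mix − δ_B)/(δ_A − δ_B) = (1.2 − (-7.195))/(4.596 − (-7.195))
f_A = 8.395 / 11.791 = 0.7120

0.712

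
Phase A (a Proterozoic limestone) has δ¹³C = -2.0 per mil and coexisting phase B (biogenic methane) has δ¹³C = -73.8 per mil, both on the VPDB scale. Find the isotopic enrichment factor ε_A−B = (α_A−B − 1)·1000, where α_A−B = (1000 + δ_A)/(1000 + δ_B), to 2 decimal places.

77.52 per mil

α_A−B = (1000 + -2.0) / (1000 + -73.8) = 998.0 / 926.2 = 1.077521
ε_A−B = (1.077521 − 1) × 1000 = 77.521 per mil
(The approximation ε ≈ δ_A − δ_B would give 71.8 per mil.)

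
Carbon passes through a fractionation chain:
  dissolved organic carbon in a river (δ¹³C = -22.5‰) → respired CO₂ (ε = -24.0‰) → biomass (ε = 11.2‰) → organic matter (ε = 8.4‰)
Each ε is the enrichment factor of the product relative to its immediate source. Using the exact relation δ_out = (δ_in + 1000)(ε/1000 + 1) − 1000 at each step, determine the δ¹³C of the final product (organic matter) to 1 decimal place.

step 1: δ = (-22.50 + 1000)·(-24.0/1000 + 1) − 1000 = -45.96‰
step 2: δ = (-45.96 + 1000)·(11.2/1000 + 1) − 1000 = -35.27‰
step 3: δ = (-35.27 + 1000)·(8.4/1000 + 1) − 1000 = -27.17‰

-27.2‰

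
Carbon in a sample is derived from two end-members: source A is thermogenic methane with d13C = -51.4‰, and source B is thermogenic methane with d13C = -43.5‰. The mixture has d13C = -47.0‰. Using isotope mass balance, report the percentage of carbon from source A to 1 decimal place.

44.3%

δ_mix = f_A·δ_A + (1 − f_A)·δ_B  ⇒  f_A = (δ_mix − δ_B)/(δ_A − δ_B)
f_A = (-47.0 − (-43.5)) / (-51.4 − (-43.5))
f_A = -3.5 / -7.9 = 0.4430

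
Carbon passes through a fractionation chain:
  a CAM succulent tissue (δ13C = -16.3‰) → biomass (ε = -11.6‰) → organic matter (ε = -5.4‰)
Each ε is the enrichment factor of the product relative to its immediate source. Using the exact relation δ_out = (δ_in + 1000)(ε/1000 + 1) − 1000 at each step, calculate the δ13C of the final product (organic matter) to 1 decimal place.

step 1: δ = (-16.30 + 1000)·(-11.6/1000 + 1) − 1000 = -27.71‰
step 2: δ = (-27.71 + 1000)·(-5.4/1000 + 1) − 1000 = -32.96‰

-33.0‰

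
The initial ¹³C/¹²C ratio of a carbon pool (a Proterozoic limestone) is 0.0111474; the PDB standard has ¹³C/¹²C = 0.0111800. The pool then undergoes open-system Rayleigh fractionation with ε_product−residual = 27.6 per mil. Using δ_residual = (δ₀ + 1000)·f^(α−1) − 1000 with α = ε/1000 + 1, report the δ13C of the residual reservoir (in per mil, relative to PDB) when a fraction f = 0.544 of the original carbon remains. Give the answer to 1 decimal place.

δ₀ = (0.0111474/0.0111800 − 1)×1000 = (0.997084 − 1)×1000 = -2.916 per mil
α − 1 = ε/1000 = 0.0276
f^(α−1) = 0.544^(0.0276) = 0.983337
δ_res = (-2.916 + 1000) × 0.983337 − 1000 = 980.470 − 1000 = -19.53 per mil

-19.5 per mil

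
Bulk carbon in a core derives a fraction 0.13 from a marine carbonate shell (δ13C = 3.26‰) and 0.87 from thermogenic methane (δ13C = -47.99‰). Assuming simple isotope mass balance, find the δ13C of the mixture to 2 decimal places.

-41.33‰

δ_mix = f_A·δ_A + f_B·δ_B
δ_mix = 0.13 × (3.26) + 0.87 × (-47.99)
δ_mix = 0.424 + -41.751 = -41.328‰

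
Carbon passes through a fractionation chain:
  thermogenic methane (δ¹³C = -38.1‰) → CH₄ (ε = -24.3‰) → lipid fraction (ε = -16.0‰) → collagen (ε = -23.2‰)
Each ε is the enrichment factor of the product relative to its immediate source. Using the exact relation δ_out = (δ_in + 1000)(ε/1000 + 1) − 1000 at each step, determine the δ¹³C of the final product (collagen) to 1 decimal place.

-97.9‰

step 1: δ = (-38.10 + 1000)·(-24.3/1000 + 1) − 1000 = -61.47‰
step 2: δ = (-61.47 + 1000)·(-16.0/1000 + 1) − 1000 = -76.49‰
step 3: δ = (-76.49 + 1000)·(-23.2/1000 + 1) − 1000 = -97.92‰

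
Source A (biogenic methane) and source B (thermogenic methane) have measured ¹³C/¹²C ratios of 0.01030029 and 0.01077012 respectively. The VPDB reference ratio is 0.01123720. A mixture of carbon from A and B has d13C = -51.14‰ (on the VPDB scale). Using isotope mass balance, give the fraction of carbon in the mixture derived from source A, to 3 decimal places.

0.229

δ_A = (0.01030029/0.01123720 − 1)×1000 = (0.916624 − 1)×1000 = -83.376‰
δ_B = (0.01077012/0.01123720 − 1)×1000 = (0.958434 − 1)×1000 = -41.566‰
f_A = (δ_mix − δ_B)/(δ_A − δ_B) = (-51.14 − (-41.566))/(-83.376 − (-41.566))
f_A = -9.574 / -41.810 = 0.2290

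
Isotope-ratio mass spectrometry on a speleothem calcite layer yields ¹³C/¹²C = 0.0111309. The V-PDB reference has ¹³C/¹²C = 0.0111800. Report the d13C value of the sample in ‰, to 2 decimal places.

d13C = (R_sample / R_standard − 1) × 1000
R_sample / R_standard = 0.0111309 / 0.0111800 = 0.995608
d13C = (0.995608 − 1) × 1000 = -4.392‰

-4.39‰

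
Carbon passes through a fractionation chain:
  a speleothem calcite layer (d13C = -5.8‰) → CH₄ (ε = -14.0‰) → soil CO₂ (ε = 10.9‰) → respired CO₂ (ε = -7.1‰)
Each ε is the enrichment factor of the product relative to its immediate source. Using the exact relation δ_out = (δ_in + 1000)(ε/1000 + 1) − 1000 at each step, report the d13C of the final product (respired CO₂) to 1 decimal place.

step 1: δ = (-5.80 + 1000)·(-14.0/1000 + 1) − 1000 = -19.72‰
step 2: δ = (-19.72 + 1000)·(10.9/1000 + 1) − 1000 = -9.03‰
step 3: δ = (-9.03 + 1000)·(-7.1/1000 + 1) − 1000 = -16.07‰

-16.1‰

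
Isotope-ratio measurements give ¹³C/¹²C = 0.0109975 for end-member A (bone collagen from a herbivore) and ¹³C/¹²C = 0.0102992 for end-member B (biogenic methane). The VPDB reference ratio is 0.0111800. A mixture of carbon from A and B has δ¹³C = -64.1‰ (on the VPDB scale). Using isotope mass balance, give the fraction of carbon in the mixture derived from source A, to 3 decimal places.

δ_A = (0.0109975/0.0111800 − 1)×1000 = (0.983676 − 1)×1000 = -16.324‰
δ_B = (0.0102992/0.0111800 − 1)×1000 = (0.921216 − 1)×1000 = -78.784‰
f_A = (δ_mix − δ_B)/(δ_A − δ_B) = (-64.1 − (-78.784))/(-16.324 − (-78.784))
f_A = 14.684 / 62.460 = 0.2351

0.235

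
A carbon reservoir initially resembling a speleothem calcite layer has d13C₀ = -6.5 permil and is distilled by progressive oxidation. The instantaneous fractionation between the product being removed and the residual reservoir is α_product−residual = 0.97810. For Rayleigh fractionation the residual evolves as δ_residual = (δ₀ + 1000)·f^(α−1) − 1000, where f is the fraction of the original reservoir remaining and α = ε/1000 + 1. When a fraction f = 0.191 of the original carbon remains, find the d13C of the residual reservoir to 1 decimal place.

30.2 permil

Rayleigh residual: δ_res = (δ₀ + 1000)·f^(α−1) − 1000
α − 1 = -0.02190
f^(α−1) = 0.191^(-0.02190) = 1.036920
δ_res = (-6.5 + 1000) × 1.036920 − 1000 = 1030.180 − 1000 = 30.18 permil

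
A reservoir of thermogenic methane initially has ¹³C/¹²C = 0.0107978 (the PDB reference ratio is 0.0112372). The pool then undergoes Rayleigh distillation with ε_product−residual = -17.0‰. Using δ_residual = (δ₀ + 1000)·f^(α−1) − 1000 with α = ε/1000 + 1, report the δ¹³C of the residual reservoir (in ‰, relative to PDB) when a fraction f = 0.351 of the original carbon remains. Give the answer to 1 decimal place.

-21.8‰

δ₀ = (0.0107978/0.0112372 − 1)×1000 = (0.960898 − 1)×1000 = -39.102‰
α − 1 = ε/1000 = -0.0170
f^(α−1) = 0.351^(-0.0170) = 1.017958
δ_res = (-39.102 + 1000) × 1.017958 − 1000 = 978.153 − 1000 = -21.85‰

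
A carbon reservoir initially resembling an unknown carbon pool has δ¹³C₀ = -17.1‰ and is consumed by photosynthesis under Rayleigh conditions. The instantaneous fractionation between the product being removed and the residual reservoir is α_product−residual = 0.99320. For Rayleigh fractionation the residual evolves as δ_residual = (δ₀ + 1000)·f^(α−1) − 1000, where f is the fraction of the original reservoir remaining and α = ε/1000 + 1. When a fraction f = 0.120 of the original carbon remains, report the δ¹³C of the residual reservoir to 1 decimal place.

Rayleigh residual: δ_res = (δ₀ + 1000)·f^(α−1) − 1000
α − 1 = -0.00680
f^(α−1) = 0.120^(-0.00680) = 1.014522
δ_res = (-17.1 + 1000) × 1.014522 − 1000 = 997.174 − 1000 = -2.83‰

-2.8‰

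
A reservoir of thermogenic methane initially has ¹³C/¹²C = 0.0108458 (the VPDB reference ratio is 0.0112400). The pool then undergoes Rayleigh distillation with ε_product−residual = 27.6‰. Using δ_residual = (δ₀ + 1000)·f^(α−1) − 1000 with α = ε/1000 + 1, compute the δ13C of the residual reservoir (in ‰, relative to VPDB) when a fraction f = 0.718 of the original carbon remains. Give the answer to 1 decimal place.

-43.9‰

δ₀ = (0.0108458/0.0112400 − 1)×1000 = (0.964929 − 1)×1000 = -35.071‰
α − 1 = ε/1000 = 0.0276
f^(α−1) = 0.718^(0.0276) = 0.990898
δ_res = (-35.071 + 1000) × 0.990898 − 1000 = 956.146 − 1000 = -43.85‰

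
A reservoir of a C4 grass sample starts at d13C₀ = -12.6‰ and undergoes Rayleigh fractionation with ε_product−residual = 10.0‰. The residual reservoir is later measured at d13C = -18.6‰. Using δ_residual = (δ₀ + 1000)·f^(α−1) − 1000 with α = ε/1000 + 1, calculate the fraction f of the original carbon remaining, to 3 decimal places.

0.544

α − 1 = ε/1000 = 0.0100
(δ_res + 1000)/(δ₀ + 1000) = (-18.6 + 1000)/(-12.6 + 1000) = 981.4/987.4 = 0.993923
f = 0.993923^(1/0.0100) = exp(ln(0.993923)/0.0100) = exp(-0.00610/0.0100)
f = exp(-0.6095) = 0.5436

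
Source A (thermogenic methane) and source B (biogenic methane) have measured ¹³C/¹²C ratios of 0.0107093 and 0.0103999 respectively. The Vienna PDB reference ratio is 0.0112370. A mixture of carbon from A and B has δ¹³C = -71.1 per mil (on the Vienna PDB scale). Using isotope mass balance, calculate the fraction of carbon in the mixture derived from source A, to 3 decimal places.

δ_A = (0.0107093/0.0112370 − 1)×1000 = (0.953039 − 1)×1000 = -46.961 per mil
δ_B = (0.0103999/0.0112370 − 1)×1000 = (0.925505 − 1)×1000 = -74.495 per mil
f_A = (δ_mix − δ_B)/(δ_A − δ_B) = (-71.1 − (-74.495))/(-46.961 − (-74.495))
f_A = 3.395 / 27.534 = 0.1233

0.123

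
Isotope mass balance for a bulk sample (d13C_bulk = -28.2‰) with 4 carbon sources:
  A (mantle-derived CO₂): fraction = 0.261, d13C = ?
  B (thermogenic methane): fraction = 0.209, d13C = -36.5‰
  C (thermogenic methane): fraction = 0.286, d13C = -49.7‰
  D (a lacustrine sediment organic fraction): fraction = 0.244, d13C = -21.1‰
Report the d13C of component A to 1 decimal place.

Isotope mass balance: δ_bulk = Σ fᵢ·δᵢ.
-28.2 = 0.261×δ_A + 0.209×(-36.5) + 0.286×(-49.7) + 0.244×(-21.1)
0.261·δ_A = -28.2 − (-26.991) = -1.209
δ_A = -1.209 / 0.261 = -4.63‰

-4.6‰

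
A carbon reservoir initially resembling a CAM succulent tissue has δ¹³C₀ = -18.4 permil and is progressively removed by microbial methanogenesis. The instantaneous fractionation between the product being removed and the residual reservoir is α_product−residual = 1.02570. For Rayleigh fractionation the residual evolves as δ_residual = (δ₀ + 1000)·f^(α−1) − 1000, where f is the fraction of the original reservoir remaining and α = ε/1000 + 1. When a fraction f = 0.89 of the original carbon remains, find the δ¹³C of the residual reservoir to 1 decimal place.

-21.3 permil

Rayleigh residual: δ_res = (δ₀ + 1000)·f^(α−1) − 1000
α − 1 = 0.02570
f^(α−1) = 0.89^(0.02570) = 0.997010
δ_res = (-18.4 + 1000) × 0.997010 − 1000 = 978.665 − 1000 = -21.34 permil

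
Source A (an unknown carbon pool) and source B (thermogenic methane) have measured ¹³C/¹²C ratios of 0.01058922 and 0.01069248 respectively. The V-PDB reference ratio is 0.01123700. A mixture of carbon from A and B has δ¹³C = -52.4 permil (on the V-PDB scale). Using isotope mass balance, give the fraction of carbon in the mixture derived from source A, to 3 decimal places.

0.429

δ_A = (0.01058922/0.01123700 − 1)×1000 = (0.942353 − 1)×1000 = -57.647 permil
δ_B = (0.01069248/0.01123700 − 1)×1000 = (0.951542 − 1)×1000 = -48.458 permil
f_A = (δ_mix − δ_B)/(δ_A − δ_B) = (-52.4 − (-48.458))/(-57.647 − (-48.458))
f_A = -3.942 / -9.189 = 0.4290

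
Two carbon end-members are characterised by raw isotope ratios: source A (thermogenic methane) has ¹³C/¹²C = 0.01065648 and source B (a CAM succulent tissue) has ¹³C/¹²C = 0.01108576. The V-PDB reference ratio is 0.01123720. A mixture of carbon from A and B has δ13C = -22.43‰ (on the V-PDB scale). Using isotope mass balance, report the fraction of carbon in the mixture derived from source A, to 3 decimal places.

0.234

δ_A = (0.01065648/0.01123720 − 1)×1000 = (0.948322 − 1)×1000 = -51.678‰
δ_B = (0.01108576/0.01123720 − 1)×1000 = (0.986523 − 1)×1000 = -13.477‰
f_A = (δ_mix − δ_B)/(δ_A − δ_B) = (-22.43 − (-13.477))/(-51.678 − (-13.477))
f_A = -8.953 / -38.202 = 0.2344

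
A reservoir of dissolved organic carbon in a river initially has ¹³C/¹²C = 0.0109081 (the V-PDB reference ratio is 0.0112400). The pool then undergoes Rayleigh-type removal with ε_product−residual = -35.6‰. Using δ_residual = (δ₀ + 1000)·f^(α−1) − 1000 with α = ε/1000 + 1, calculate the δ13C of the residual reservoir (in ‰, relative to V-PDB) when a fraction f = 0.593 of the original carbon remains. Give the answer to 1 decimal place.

δ₀ = (0.0109081/0.0112400 − 1)×1000 = (0.970472 − 1)×1000 = -29.528‰
α − 1 = ε/1000 = -0.0356
f^(α−1) = 0.593^(-0.0356) = 1.018777
δ_res = (-29.528 + 1000) × 1.018777 − 1000 = 988.694 − 1000 = -11.31‰

-11.3‰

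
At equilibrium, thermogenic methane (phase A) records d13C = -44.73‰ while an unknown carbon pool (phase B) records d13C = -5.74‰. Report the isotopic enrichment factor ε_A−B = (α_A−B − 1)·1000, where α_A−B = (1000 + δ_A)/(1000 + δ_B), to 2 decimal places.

-39.22‰

α_A−B = (1000 + -44.73) / (1000 + -5.74) = 955.27 / 994.26 = 0.960785
ε_A−B = (0.960785 − 1) × 1000 = -39.215‰
(The approximation ε ≈ δ_A − δ_B would give -38.99‰.)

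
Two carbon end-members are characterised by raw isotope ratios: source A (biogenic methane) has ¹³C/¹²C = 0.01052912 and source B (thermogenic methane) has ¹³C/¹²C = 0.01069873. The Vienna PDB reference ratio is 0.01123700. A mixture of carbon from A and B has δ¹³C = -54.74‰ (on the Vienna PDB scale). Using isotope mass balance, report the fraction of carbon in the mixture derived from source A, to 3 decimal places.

δ_A = (0.01052912/0.01123700 − 1)×1000 = (0.937005 − 1)×1000 = -62.995‰
δ_B = (0.01069873/0.01123700 − 1)×1000 = (0.952098 − 1)×1000 = -47.902‰
f_A = (δ_mix − δ_B)/(δ_A − δ_B) = (-54.74 − (-47.902))/(-62.995 − (-47.902))
f_A = -6.838 / -15.094 = 0.4531

0.453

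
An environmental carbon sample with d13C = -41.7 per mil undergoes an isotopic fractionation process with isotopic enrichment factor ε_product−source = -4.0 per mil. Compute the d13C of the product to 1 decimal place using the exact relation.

Exactly, δ_product = (δ_source + 1000)·(ε/1000 + 1) − 1000.
δ_product = (-41.7 + 1000) × (-4.0/1000 + 1) − 1000
δ_product = -45.53 per mil

-45.5 per mil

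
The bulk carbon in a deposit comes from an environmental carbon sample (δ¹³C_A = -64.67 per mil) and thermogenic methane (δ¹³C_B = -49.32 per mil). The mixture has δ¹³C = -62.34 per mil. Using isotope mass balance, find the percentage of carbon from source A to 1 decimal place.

84.8%

δ_mix = f_A·δ_A + (1 − f_A)·δ_B  ⇒  f_A = (δ_mix − δ_B)/(δ_A − δ_B)
f_A = (-62.34 − (-49.32)) / (-64.67 − (-49.32))
f_A = -13.02 / -15.35 = 0.8482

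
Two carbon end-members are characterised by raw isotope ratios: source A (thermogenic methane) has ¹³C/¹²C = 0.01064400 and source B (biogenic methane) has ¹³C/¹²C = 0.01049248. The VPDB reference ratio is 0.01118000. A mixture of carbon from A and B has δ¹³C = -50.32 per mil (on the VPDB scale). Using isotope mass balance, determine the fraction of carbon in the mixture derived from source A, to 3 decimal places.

δ_A = (0.01064400/0.01118000 − 1)×1000 = (0.952057 − 1)×1000 = -47.943 per mil
δ_B = (0.01049248/0.01118000 − 1)×1000 = (0.938504 − 1)×1000 = -61.496 per mil
f_A = (δ_mix − δ_B)/(δ_A − δ_B) = (-50.32 − (-61.496))/(-47.943 − (-61.496))
f_A = 11.176 / 13.553 = 0.8246

0.825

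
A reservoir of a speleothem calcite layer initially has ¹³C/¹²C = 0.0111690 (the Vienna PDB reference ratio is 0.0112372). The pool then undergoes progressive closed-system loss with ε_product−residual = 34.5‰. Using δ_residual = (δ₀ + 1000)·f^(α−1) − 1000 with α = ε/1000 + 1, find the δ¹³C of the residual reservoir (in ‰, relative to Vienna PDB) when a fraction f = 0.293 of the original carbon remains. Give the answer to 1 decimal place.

δ₀ = (0.0111690/0.0112372 − 1)×1000 = (0.993931 − 1)×1000 = -6.069‰
α − 1 = ε/1000 = 0.0345
f^(α−1) = 0.293^(0.0345) = 0.958533
δ_res = (-6.069 + 1000) × 0.958533 − 1000 = 952.715 − 1000 = -47.28‰

-47.3‰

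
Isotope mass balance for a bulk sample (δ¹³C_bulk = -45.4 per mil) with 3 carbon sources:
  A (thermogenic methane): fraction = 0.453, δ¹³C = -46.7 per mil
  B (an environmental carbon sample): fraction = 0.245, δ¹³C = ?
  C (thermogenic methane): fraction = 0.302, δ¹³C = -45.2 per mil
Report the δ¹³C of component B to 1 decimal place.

-43.2 per mil

Isotope mass balance: δ_bulk = Σ fᵢ·δᵢ.
-45.4 = 0.453×(-46.7) + 0.245×δ_B + 0.302×(-45.2)
0.245·δ_B = -45.4 − (-34.806) = -10.594
δ_B = -10.594 / 0.245 = -43.24 per mil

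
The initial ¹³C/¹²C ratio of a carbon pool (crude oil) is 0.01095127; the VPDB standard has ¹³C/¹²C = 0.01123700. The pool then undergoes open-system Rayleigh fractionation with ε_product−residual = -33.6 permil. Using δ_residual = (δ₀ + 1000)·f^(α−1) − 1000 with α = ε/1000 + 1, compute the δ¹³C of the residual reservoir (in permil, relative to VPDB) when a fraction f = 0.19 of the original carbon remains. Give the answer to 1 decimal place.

δ₀ = (0.01095127/0.01123700 − 1)×1000 = (0.974572 − 1)×1000 = -25.428 permil
α − 1 = ε/1000 = -0.0336
f^(α−1) = 0.19^(-0.0336) = 1.057387
δ_res = (-25.428 + 1000) × 1.057387 − 1000 = 1030.500 − 1000 = 30.50 permil

30.5 permil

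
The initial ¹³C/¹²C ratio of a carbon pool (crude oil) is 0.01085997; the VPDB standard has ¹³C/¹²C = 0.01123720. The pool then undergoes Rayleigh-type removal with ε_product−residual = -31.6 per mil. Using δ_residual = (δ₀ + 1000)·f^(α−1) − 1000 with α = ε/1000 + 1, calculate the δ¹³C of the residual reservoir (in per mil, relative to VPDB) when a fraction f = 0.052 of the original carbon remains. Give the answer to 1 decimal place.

δ₀ = (0.01085997/0.01123720 − 1)×1000 = (0.966430 − 1)×1000 = -33.570 per mil
α − 1 = ε/1000 = -0.0316
f^(α−1) = 0.052^(-0.0316) = 1.097929
δ_res = (-33.570 + 1000) × 1.097929 − 1000 = 1061.072 − 1000 = 61.07 per mil

61.1 per mil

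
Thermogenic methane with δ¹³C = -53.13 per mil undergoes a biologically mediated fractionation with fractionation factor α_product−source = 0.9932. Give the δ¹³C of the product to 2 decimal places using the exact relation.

-59.57 per mil

δ_product = (δ_source + 1000)·α − 1000
δ_product = (-53.13 + 1000) × 0.9932 − 1000
δ_product = 940.431 − 1000 = -59.569 per mil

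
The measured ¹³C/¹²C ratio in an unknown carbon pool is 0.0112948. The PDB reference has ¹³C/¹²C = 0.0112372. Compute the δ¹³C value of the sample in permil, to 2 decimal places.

5.13 permil

δ¹³C = (R_sample / R_standard − 1) × 1000
R_sample / R_standard = 0.0112948 / 0.0112372 = 1.005126
δ¹³C = (1.005126 − 1) × 1000 = 5.126 permil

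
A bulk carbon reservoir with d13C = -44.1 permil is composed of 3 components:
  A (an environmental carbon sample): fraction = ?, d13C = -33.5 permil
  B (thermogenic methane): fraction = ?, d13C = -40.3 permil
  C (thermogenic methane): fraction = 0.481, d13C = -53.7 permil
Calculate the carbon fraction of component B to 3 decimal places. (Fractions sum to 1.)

Let f_B and f_A be the unknown fractions; fractions sum to 1 so f_B + f_A = 0.519.
Mass balance: Σ fᵢ·δᵢ = δ_bulk ⇒ f_B·(-40.3) + f_A·(-33.5) = -44.1 − (-25.830) = -18.270
Substitute f_A = 0.519 − f_B:
f_B·(-40.3 − -33.5) = -18.270 − 0.519×(-33.5) = -0.884
f_B = -0.884 / -6.8 = 0.1300

0.130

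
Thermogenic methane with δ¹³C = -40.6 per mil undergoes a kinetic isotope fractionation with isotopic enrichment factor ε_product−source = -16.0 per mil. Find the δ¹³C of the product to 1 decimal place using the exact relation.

To first order, δ_product ≈ δ_source + ε = -56.6 per mil.
Exactly, δ_product = (δ_source + 1000)·(ε/1000 + 1) − 1000.
δ_product = (-40.6 + 1000) × (-16.0/1000 + 1) − 1000
δ_product = -55.95 per mil

-56.0 per mil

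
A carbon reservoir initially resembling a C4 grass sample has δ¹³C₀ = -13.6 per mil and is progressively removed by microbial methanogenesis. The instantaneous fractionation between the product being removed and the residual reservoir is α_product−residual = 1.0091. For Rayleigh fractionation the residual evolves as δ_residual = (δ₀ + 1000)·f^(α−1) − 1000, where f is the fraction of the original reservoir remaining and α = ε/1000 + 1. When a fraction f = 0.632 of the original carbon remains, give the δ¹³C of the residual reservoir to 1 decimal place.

Rayleigh residual: δ_res = (δ₀ + 1000)·f^(α−1) − 1000
α − 1 = 0.00910
f^(α−1) = 0.632^(0.00910) = 0.995833
δ_res = (-13.6 + 1000) × 0.995833 − 1000 = 982.290 − 1000 = -17.71 per mil

-17.7 per mil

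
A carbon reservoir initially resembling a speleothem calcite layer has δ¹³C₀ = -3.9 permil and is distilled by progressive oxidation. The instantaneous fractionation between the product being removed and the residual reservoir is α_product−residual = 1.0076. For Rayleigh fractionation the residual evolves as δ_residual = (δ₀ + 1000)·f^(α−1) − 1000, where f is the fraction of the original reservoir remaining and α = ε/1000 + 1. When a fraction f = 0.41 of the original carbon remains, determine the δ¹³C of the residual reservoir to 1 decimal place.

-10.6 permil

Rayleigh residual: δ_res = (δ₀ + 1000)·f^(α−1) − 1000
α − 1 = 0.00760
f^(α−1) = 0.41^(0.00760) = 0.993247
δ_res = (-3.9 + 1000) × 0.993247 − 1000 = 989.373 − 1000 = -10.63 permil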